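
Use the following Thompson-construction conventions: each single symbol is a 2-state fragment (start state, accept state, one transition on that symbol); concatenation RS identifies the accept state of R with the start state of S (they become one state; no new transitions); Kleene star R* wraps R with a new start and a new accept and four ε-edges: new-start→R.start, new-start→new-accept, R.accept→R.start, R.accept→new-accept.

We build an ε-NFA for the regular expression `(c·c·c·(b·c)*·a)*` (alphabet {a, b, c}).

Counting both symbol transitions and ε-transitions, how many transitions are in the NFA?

Per subexpression:
Each of the 6 symbol leaves contributes 1 transition (1 symbol, 0 ε).
  b·c : 2 transitions (2 symbol, 0 ε)
  (b·c)* : 6 transitions (2 symbol, 4 ε)
  c·c·c·(b·c)*·a : 10 transitions (6 symbol, 4 ε)
  (c·c·c·(b·c)*·a)* : 14 transitions (6 symbol, 8 ε)

14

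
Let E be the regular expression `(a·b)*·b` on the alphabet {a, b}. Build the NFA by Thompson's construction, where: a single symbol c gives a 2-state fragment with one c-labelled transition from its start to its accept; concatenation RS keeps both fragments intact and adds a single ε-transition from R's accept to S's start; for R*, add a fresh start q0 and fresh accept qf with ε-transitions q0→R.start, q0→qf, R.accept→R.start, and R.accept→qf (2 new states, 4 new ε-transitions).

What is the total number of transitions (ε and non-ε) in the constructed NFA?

Building bottom-up:
Each of the 3 symbol leaves contributes 1 transition (1 symbol, 0 ε).
  a·b — 3 transitions (2 symbol, 1 ε)
  (a·b)* — 7 transitions (2 symbol, 5 ε)
  (a·b)*·b — 9 transitions (3 symbol, 6 ε)

9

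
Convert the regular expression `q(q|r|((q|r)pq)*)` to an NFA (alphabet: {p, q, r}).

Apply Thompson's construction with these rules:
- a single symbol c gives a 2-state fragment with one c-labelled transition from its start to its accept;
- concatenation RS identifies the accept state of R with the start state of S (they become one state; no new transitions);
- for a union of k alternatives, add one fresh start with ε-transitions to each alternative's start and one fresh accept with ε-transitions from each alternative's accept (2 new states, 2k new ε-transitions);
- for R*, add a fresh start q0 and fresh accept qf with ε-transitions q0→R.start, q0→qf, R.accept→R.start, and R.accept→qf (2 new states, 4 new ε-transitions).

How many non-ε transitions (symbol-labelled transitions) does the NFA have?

7

Building bottom-up:
Each of the 7 symbol leaves contributes exactly 1 symbol transition.
  q|r — 2 symbol transitions
  (q|r)pq — 4 symbol transitions
  ((q|r)pq)* — 4 symbol transitions
  q|r|((q|r)pq)* — 6 symbol transitions
  q(q|r|((q|r)pq)*) — 7 symbol transitions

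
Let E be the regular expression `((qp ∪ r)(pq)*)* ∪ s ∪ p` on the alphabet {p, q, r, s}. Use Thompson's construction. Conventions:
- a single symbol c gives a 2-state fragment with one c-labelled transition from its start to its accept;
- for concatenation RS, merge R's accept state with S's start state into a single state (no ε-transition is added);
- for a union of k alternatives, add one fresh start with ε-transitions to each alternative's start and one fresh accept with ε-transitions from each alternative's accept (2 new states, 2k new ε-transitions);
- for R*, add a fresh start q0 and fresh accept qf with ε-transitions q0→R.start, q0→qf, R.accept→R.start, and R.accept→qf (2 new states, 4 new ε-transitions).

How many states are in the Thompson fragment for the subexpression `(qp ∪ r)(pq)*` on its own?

Fragment for `(qp ∪ r)(pq)*`:
Each of the 5 symbol leaves contributes a 2-state fragment.
  qp — 3 states
  qp ∪ r — 7 states
  pq — 3 states
  (pq)* — 5 states
  (qp ∪ r)(pq)* — 11 states

11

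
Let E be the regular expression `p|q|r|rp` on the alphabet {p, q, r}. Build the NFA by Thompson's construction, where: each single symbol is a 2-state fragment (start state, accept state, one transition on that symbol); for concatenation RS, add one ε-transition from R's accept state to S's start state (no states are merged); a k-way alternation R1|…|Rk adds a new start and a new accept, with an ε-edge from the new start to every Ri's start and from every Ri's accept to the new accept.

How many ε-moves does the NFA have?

9

Building bottom-up:
Each of the 5 symbol leaves contributes 0 ε-transitions.
  rp → 1 ε-transition
  p|q|r|rp → 9 ε-transitions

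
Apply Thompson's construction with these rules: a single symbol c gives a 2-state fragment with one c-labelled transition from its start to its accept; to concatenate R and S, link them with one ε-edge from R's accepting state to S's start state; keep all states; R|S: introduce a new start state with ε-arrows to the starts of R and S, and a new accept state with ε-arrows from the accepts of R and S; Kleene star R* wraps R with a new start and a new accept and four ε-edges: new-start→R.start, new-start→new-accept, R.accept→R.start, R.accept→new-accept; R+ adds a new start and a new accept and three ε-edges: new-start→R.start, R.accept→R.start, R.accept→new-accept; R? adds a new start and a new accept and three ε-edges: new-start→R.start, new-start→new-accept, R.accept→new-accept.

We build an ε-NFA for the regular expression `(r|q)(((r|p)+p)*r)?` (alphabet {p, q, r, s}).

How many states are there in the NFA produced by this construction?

22

Bottom-up over the parse tree:
Each of the 6 symbol leaves contributes a 2-state fragment.
  r|q — 6 states
  r|p — 6 states
  (r|p)+ — 8 states
  (r|p)+p — 10 states
  ((r|p)+p)* — 12 states
  ((r|p)+p)*r — 14 states
  (((r|p)+p)*r)? — 16 states
  (r|q)(((r|p)+p)*r)? — 22 states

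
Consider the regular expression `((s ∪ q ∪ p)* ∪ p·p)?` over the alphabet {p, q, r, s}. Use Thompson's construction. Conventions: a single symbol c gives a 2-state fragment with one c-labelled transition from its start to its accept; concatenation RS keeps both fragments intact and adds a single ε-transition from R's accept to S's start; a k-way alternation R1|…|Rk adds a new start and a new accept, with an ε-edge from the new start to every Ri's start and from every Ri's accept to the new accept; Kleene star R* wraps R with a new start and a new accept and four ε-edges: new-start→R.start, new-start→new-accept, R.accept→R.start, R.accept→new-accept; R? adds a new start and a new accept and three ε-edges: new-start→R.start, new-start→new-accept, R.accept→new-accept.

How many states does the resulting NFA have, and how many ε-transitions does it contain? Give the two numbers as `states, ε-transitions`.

18, 18

Building bottom-up:
Each of the 5 symbol leaves contributes 2 states and 0 ε-transitions.
  s ∪ q ∪ p — 8 states, 6 ε-transitions
  (s ∪ q ∪ p)* — 10 states, 10 ε-transitions
  p·p — 4 states, 1 ε-transition
  (s ∪ q ∪ p)* ∪ p·p — 16 states, 15 ε-transitions
  ((s ∪ q ∪ p)* ∪ p·p)? — 18 states, 18 ε-transitions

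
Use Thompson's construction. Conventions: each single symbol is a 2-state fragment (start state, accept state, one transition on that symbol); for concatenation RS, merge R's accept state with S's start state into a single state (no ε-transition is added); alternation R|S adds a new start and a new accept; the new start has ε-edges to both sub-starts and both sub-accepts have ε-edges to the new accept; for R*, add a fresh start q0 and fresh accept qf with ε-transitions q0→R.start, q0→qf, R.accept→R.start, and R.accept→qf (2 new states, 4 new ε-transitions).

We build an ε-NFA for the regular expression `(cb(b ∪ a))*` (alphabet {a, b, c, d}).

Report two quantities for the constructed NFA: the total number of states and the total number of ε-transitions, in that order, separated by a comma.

10, 8

Recursing over subexpressions:
Each of the 4 symbol leaves contributes 2 states and 0 ε-transitions.
  b ∪ a — 6 states, 4 ε-transitions
  cb(b ∪ a) — 8 states, 4 ε-transitions
  (cb(b ∪ a))* — 10 states, 8 ε-transitions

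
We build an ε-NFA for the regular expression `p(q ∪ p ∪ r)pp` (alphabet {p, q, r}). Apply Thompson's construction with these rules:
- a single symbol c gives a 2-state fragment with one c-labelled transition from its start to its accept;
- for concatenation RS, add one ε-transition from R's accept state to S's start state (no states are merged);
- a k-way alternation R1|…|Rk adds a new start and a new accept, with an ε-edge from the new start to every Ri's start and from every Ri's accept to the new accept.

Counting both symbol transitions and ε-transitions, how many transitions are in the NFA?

Bottom-up over the parse tree:
Each of the 6 symbol leaves contributes 1 transition (1 symbol, 0 ε).
  q ∪ p ∪ r → 9 transitions (3 symbol, 6 ε)
  p(q ∪ p ∪ r)pp → 15 transitions (6 symbol, 9 ε)

15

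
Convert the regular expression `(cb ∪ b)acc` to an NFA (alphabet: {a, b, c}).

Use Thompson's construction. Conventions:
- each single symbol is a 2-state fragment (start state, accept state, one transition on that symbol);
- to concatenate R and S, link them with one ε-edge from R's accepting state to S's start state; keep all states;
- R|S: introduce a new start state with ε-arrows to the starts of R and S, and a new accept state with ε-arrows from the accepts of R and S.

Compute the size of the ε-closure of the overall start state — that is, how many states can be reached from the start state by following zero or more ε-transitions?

3

Compute the ε-closure size of each fragment's start state recursively; a symbol fragment's start has no outgoing ε-edge, so its closure is just itself (size 1).
  cb — same as the first factor's closure: |closure| = 1
  cb ∪ b — |closure| = 1 + 1 + 1 = 3 (the new accept is not ε-reachable since no branch accepts ε)
  (cb ∪ b)acc — |closure| equals the left operand's closure size = 3 (its accept is not ε-reachable, so the closure stops there)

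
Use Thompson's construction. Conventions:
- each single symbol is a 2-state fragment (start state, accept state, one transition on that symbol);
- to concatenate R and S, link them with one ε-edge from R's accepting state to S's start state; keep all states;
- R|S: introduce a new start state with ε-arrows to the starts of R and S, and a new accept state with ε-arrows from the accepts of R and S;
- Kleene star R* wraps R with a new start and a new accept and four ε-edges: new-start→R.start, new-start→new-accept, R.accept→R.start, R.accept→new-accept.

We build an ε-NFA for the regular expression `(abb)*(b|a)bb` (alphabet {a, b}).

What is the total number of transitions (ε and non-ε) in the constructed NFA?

20

Per subexpression:
Each of the 7 symbol leaves contributes 1 transition (1 symbol, 0 ε).
  abb — 5 transitions (3 symbol, 2 ε)
  (abb)* — 9 transitions (3 symbol, 6 ε)
  b|a — 6 transitions (2 symbol, 4 ε)
  (abb)*(b|a)bb — 20 transitions (7 symbol, 13 ε)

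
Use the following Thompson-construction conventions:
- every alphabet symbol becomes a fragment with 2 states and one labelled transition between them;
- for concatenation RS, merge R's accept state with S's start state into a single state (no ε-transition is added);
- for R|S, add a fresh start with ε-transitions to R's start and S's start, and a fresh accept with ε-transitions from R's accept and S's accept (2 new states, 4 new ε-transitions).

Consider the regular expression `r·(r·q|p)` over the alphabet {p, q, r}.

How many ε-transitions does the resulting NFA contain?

4

Building bottom-up:
Each of the 4 symbol leaves contributes 0 ε-transitions.
  r·q = 0 ε-transitions
  r·q|p = 4 ε-transitions
  r·(r·q|p) = 4 ε-transitions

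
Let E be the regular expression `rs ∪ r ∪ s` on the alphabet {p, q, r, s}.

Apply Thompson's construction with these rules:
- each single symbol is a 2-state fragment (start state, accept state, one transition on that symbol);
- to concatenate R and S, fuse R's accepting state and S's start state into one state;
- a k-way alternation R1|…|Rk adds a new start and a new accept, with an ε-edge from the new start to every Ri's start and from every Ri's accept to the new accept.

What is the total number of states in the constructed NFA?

By structural recursion:
Each of the 4 symbol leaves contributes a 2-state fragment.
  rs — 3 states
  rs ∪ r ∪ s — 9 states

9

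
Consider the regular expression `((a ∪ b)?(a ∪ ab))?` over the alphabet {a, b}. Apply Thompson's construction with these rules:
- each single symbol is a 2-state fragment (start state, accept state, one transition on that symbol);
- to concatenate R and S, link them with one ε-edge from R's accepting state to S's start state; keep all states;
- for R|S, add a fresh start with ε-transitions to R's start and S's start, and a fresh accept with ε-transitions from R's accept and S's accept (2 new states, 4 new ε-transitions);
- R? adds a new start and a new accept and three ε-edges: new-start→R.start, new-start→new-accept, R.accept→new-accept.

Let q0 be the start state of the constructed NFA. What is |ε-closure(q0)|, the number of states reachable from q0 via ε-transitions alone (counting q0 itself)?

Compute the ε-closure size of each fragment's start state recursively; a symbol fragment's start has no outgoing ε-edge, so its closure is just itself (size 1).
  a ∪ b : new start ε-reaches every alternative's start; none of them accept ε, so the new accept is not reached: |closure| = 1 + 1 + 1 = 3
  (a ∪ b)? : |closure| = 1 (new start) + 3 (body) + 1 (new accept, via ε) = 5
  ab : same as the first factor's closure: |closure| = 1
  a ∪ ab : |closure| = 1 + 1 + 1 = 3 (the new accept is not ε-reachable since no branch accepts ε)
  (a ∪ b)?(a ∪ ab) : the left operand accepts ε, so the closure extends into the next operand (via the concat ε-link); |closure| = 5 + 3 = 8
  ((a ∪ b)?(a ∪ ab))? : new start has ε-edges to the inner start and to the new accept, so |closure| = 2 + 8 = 10

10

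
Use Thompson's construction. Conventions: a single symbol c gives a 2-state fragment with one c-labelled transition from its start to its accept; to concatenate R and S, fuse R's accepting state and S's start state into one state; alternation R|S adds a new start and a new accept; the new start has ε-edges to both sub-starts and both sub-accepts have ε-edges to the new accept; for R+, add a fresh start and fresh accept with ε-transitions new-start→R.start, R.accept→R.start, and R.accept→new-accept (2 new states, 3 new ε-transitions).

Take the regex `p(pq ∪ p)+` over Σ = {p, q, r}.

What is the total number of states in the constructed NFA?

10

Recursing over subexpressions:
Each of the 4 symbol leaves contributes a 2-state fragment.
  pq = 3 states
  pq ∪ p = 7 states
  (pq ∪ p)+ = 9 states
  p(pq ∪ p)+ = 10 states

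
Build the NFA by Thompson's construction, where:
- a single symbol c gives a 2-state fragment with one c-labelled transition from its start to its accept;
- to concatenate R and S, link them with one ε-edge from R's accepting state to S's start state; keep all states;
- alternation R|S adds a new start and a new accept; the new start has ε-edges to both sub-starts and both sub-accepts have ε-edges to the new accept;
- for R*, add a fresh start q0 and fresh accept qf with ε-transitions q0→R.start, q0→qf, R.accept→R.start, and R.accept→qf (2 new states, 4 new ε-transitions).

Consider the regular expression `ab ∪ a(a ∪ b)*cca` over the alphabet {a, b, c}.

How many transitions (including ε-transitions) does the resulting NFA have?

Building bottom-up:
Each of the 8 symbol leaves contributes 1 transition (1 symbol, 0 ε).
  ab : 3 transitions (2 symbol, 1 ε)
  a ∪ b : 6 transitions (2 symbol, 4 ε)
  (a ∪ b)* : 10 transitions (2 symbol, 8 ε)
  a(a ∪ b)*cca : 18 transitions (6 symbol, 12 ε)
  ab ∪ a(a ∪ b)*cca : 25 transitions (8 symbol, 17 ε)

25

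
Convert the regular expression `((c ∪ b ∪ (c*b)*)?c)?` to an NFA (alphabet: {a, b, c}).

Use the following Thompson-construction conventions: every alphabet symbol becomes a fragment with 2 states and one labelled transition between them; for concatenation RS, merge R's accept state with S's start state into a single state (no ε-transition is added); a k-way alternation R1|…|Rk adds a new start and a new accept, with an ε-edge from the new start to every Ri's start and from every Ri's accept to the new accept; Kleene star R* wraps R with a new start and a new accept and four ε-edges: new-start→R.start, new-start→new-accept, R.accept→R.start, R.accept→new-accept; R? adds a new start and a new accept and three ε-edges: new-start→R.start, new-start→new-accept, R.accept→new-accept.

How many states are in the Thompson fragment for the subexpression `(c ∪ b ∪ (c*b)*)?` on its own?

Fragment for `(c ∪ b ∪ (c*b)*)?`:
Each of the 4 symbol leaves contributes a 2-state fragment.
  c* — 4 states
  c*b — 5 states
  (c*b)* — 7 states
  c ∪ b ∪ (c*b)* — 13 states
  (c ∪ b ∪ (c*b)*)? — 15 states

15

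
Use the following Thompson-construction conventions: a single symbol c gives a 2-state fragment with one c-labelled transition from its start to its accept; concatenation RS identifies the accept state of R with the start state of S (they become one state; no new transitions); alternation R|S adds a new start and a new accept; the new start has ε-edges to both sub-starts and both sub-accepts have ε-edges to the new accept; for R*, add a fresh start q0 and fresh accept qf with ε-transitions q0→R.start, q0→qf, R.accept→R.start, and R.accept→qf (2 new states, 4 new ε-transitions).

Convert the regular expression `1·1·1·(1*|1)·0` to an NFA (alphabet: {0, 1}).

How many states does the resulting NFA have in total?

12

By structural recursion:
Each of the 6 symbol leaves contributes a 2-state fragment.
  1* → 4 states
  1*|1 → 8 states
  1·1·1·(1*|1)·0 → 12 states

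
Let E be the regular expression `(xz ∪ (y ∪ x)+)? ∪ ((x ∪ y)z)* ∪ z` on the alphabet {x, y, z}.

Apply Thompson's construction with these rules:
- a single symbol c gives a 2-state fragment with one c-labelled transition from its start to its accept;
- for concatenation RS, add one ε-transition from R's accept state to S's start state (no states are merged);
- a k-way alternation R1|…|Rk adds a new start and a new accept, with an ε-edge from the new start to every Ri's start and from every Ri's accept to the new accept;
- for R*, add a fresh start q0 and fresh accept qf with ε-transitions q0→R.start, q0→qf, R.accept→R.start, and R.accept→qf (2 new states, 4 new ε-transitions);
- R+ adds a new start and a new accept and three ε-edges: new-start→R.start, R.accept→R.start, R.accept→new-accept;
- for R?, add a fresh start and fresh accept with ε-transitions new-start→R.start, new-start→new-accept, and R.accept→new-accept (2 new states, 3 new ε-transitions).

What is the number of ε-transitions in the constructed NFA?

Per subexpression:
Each of the 8 symbol leaves contributes 0 ε-transitions.
  xz = 1 ε-transition
  y ∪ x = 4 ε-transitions
  (y ∪ x)+ = 7 ε-transitions
  xz ∪ (y ∪ x)+ = 12 ε-transitions
  (xz ∪ (y ∪ x)+)? = 15 ε-transitions
  x ∪ y = 4 ε-transitions
  (x ∪ y)z = 5 ε-transitions
  ((x ∪ y)z)* = 9 ε-transitions
  (xz ∪ (y ∪ x)+)? ∪ ((x ∪ y)z)* ∪ z = 30 ε-transitions

30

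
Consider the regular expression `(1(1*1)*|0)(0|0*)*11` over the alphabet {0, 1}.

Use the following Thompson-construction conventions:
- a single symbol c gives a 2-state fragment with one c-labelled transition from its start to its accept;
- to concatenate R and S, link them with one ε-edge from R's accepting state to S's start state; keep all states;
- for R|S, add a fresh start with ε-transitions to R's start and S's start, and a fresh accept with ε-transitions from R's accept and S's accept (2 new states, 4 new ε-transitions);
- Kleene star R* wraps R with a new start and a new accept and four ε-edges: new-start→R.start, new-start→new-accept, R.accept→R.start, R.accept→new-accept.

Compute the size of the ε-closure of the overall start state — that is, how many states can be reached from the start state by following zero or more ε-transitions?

Work bottom-up. For each fragment F, track |ε-closure(F.start)| and whether F's accept lies in that closure (i.e. whether F accepts ε). A single-symbol fragment has closure size 1 and does not accept ε.
  1* : new start has ε-edges to the inner start and to the new accept, so |ε-closure| = 2 + 1 = 3
  1*1 : the left operand accepts ε, so the closure extends into the next operand (via the concat ε-link); |ε-closure| = 3 + 1 = 4
  (1*1)* : |ε-closure| = 1 (new start) + 4 (body) + 1 (new accept) = 6
  1(1*1)* : |ε-closure| equals the left operand's closure size = 1 (its accept is not ε-reachable, so the closure stops there)
  1(1*1)*|0 : |ε-closure| = 1 + 1 + 1 = 3 (the new accept is not ε-reachable since no branch accepts ε)
  0* : |ε-closure| = 1 (new start) + 1 (body) + 1 (new accept) = 3
  0|0* : |ε-closure| = 1 (new start) + (1 + 3) + 1 (new accept, since some branch ε-reaches its own accept) = 6
  (0|0*)* : new start has ε-edges to the inner start and to the new accept, so |ε-closure| = 2 + 6 = 8
  (1(1*1)*|0)(0|0*)*11 : same as the first factor's closure: |ε-closure| = 3

3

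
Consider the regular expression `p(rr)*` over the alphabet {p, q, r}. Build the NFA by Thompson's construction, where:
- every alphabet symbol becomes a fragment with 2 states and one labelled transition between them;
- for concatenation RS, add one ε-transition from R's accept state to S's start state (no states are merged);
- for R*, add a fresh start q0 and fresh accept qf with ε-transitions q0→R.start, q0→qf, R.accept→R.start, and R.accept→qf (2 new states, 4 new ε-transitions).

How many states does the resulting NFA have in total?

8

Building bottom-up:
Each of the 3 symbol leaves contributes a 2-state fragment.
  rr : 4 states
  (rr)* : 6 states
  p(rr)* : 8 states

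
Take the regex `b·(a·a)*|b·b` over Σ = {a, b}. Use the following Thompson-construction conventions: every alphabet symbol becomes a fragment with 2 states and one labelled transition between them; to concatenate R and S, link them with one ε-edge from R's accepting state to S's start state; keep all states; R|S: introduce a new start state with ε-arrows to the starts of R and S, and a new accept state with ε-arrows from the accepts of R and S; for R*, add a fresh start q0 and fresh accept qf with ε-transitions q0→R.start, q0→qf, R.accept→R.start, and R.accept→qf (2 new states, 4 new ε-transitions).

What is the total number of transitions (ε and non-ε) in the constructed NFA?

16

By structural recursion:
Each of the 5 symbol leaves contributes 1 transition (1 symbol, 0 ε).
  a·a — 3 transitions (2 symbol, 1 ε)
  (a·a)* — 7 transitions (2 symbol, 5 ε)
  b·(a·a)* — 9 transitions (3 symbol, 6 ε)
  b·b — 3 transitions (2 symbol, 1 ε)
  b·(a·a)*|b·b — 16 transitions (5 symbol, 11 ε)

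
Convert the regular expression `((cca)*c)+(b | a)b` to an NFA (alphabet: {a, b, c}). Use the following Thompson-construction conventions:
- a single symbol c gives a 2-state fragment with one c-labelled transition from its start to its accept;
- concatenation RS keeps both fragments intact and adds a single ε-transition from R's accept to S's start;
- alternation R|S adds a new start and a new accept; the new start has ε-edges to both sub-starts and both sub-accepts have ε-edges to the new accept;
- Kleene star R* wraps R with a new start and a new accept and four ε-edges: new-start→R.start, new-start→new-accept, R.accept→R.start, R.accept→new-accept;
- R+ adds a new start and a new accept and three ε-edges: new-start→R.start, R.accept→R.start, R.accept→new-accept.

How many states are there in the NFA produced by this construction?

20

Per subexpression:
Each of the 7 symbol leaves contributes a 2-state fragment.
  cca → 6 states
  (cca)* → 8 states
  (cca)*c → 10 states
  ((cca)*c)+ → 12 states
  b | a → 6 states
  ((cca)*c)+(b | a)b → 20 states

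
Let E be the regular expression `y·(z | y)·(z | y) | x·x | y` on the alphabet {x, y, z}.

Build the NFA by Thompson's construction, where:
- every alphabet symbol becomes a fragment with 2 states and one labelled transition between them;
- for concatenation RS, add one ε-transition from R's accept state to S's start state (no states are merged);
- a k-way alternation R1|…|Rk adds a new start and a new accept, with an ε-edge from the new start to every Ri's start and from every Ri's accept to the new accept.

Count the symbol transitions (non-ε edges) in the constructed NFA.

8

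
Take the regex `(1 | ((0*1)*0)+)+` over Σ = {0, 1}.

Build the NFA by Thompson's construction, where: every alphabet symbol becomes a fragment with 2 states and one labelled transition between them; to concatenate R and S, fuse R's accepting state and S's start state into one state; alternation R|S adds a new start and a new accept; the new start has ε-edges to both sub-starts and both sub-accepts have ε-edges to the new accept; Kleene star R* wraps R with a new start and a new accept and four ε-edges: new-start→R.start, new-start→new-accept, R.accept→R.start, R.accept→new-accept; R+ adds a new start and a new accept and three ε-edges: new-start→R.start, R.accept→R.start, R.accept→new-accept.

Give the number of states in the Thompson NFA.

Recursing over subexpressions:
Each of the 4 symbol leaves contributes a 2-state fragment.
  0* → 4 states
  0*1 → 5 states
  (0*1)* → 7 states
  (0*1)*0 → 8 states
  ((0*1)*0)+ → 10 states
  1 | ((0*1)*0)+ → 14 states
  (1 | ((0*1)*0)+)+ → 16 states

16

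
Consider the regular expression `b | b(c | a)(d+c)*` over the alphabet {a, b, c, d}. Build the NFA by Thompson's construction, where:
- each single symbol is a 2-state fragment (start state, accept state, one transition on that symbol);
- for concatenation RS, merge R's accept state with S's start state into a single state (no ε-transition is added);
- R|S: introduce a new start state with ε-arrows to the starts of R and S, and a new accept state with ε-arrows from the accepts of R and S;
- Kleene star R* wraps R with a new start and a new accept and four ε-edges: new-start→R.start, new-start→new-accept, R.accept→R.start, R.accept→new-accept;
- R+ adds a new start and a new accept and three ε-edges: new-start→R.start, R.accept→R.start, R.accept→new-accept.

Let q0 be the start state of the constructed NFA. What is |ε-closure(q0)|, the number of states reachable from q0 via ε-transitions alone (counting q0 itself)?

Compute the ε-closure size of each fragment's start state recursively; a symbol fragment's start has no outgoing ε-edge, so its closure is just itself (size 1).
  c | a — |ε-closure| = 1 + 1 + 1 = 3 (the new accept is not ε-reachable since no branch accepts ε)
  d+ — new start ε-reaches only the body's start; the new accept needs a symbol first: |ε-closure| = 1 + 1 = 2
  d+c — |ε-closure| equals the left operand's closure size = 2 (its accept is not ε-reachable, so the closure stops there)
  (d+c)* — |ε-closure| = 1 (new start) + 2 (body) + 1 (new accept) = 4
  b(c | a)(d+c)* — |ε-closure| equals the left operand's closure size = 1 (its accept is not ε-reachable, so the closure stops there)
  b | b(c | a)(d+c)* — |ε-closure| = 1 + 1 + 1 = 3 (the new accept is not ε-reachable since no branch accepts ε)

3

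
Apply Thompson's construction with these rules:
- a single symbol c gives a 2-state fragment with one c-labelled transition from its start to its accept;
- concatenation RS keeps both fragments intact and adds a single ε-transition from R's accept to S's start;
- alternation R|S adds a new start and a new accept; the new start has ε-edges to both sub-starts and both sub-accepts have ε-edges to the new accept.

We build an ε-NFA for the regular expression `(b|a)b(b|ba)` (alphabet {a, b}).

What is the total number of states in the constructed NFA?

Bottom-up over the parse tree:
Each of the 6 symbol leaves contributes a 2-state fragment.
  b|a = 6 states
  ba = 4 states
  b|ba = 8 states
  (b|a)b(b|ba) = 16 states

16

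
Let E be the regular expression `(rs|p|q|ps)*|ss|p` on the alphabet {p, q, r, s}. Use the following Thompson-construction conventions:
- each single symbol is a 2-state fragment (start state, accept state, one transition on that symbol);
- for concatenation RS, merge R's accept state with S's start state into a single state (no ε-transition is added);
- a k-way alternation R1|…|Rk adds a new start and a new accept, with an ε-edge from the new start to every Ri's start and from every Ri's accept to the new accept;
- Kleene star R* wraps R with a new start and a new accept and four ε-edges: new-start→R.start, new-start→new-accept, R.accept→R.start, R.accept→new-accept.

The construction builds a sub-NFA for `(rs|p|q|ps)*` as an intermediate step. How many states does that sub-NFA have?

14

Fragment for `(rs|p|q|ps)*`:
Each of the 6 symbol leaves contributes a 2-state fragment.
  rs : 3 states
  ps : 3 states
  rs|p|q|ps : 12 states
  (rs|p|q|ps)* : 14 states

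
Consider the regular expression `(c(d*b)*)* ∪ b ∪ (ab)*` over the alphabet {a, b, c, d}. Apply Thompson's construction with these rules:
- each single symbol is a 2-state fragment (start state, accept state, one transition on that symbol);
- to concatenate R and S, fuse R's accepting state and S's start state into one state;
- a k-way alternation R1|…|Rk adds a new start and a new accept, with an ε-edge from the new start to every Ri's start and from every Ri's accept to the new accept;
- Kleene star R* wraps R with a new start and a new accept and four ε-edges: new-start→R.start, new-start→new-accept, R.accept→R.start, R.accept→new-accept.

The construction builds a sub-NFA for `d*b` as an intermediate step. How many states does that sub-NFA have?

5

Fragment for `d*b`:
Each of the 2 symbol leaves contributes a 2-state fragment.
  d* = 4 states
  d*b = 5 states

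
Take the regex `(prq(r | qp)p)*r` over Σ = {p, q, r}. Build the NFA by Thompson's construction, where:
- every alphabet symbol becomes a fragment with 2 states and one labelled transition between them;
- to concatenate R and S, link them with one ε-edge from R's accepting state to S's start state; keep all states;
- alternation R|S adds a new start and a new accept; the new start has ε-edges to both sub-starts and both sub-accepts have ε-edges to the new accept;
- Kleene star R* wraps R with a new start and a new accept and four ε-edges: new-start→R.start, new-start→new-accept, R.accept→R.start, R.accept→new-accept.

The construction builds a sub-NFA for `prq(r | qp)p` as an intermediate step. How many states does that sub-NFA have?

Fragment for `prq(r | qp)p`:
Each of the 7 symbol leaves contributes a 2-state fragment.
  qp = 4 states
  r | qp = 8 states
  prq(r | qp)p = 16 states

16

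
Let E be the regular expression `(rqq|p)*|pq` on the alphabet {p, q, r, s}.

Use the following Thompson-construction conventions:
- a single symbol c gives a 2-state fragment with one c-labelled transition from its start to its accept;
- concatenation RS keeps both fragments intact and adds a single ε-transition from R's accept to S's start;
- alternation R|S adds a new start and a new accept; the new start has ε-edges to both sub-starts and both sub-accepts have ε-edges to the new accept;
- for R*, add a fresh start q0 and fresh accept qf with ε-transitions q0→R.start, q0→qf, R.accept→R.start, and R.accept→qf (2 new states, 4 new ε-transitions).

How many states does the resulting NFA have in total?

18

Recursing over subexpressions:
Each of the 6 symbol leaves contributes a 2-state fragment.
  rqq → 6 states
  rqq|p → 10 states
  (rqq|p)* → 12 states
  pq → 4 states
  (rqq|p)*|pq → 18 states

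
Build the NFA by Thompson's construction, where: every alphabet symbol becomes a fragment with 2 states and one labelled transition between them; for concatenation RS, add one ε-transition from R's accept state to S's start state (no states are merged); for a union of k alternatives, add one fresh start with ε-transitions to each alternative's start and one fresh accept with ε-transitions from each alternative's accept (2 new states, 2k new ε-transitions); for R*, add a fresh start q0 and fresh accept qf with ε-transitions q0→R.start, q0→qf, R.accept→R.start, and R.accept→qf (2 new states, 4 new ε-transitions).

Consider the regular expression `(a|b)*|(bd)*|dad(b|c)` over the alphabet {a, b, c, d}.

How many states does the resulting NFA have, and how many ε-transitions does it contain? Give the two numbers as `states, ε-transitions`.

28, 26

Recursing over subexpressions:
Each of the 9 symbol leaves contributes 2 states and 0 ε-transitions.
  a|b = 6 states, 4 ε-transitions
  (a|b)* = 8 states, 8 ε-transitions
  bd = 4 states, 1 ε-transition
  (bd)* = 6 states, 5 ε-transitions
  b|c = 6 states, 4 ε-transitions
  dad(b|c) = 12 states, 7 ε-transitions
  (a|b)*|(bd)*|dad(b|c) = 28 states, 26 ε-transitions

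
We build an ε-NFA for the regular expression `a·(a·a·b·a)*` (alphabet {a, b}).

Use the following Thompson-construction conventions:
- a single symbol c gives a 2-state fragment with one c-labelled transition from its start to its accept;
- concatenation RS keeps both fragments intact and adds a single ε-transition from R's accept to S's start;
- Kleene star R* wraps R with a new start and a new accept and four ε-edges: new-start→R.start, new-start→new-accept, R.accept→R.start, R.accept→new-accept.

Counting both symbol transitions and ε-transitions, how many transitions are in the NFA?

Building bottom-up:
Each of the 5 symbol leaves contributes 1 transition (1 symbol, 0 ε).
  a·a·b·a → 7 transitions (4 symbol, 3 ε)
  (a·a·b·a)* → 11 transitions (4 symbol, 7 ε)
  a·(a·a·b·a)* → 13 transitions (5 symbol, 8 ε)

13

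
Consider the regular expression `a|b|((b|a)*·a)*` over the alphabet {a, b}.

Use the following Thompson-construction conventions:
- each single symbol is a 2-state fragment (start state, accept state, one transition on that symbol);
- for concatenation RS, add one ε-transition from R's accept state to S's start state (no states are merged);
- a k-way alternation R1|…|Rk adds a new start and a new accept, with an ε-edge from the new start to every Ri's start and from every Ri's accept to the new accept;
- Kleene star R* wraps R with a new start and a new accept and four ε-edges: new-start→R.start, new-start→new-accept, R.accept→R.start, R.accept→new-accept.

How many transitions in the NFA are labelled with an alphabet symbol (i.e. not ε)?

5

Bottom-up over the parse tree:
Each of the 5 symbol leaves contributes exactly 1 symbol transition.
  b|a : 2 symbol transitions
  (b|a)* : 2 symbol transitions
  (b|a)*·a : 3 symbol transitions
  ((b|a)*·a)* : 3 symbol transitions
  a|b|((b|a)*·a)* : 5 symbol transitions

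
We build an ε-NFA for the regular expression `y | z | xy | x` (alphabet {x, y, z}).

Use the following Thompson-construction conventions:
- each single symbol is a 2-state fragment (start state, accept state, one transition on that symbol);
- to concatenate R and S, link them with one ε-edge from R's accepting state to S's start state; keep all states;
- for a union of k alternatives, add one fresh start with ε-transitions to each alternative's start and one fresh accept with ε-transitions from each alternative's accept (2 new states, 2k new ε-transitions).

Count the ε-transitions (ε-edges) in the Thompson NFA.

9

Building bottom-up:
Each of the 5 symbol leaves contributes 0 ε-transitions.
  xy : 1 ε-transition
  y | z | xy | x : 9 ε-transitions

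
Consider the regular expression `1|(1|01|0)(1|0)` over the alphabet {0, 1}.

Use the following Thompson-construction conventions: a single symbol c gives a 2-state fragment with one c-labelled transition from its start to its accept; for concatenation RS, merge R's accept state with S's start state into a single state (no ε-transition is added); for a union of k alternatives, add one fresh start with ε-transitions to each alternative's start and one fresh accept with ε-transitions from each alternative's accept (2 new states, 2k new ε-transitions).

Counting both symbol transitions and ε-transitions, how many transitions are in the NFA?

21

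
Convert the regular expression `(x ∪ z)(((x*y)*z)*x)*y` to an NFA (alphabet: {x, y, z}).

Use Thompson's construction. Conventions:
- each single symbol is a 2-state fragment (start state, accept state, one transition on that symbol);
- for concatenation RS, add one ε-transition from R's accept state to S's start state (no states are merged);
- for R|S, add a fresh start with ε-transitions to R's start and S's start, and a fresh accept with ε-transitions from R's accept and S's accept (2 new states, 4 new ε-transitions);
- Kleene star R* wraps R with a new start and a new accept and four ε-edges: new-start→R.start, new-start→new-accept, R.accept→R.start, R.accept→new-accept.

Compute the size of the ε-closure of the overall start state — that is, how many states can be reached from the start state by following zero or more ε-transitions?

3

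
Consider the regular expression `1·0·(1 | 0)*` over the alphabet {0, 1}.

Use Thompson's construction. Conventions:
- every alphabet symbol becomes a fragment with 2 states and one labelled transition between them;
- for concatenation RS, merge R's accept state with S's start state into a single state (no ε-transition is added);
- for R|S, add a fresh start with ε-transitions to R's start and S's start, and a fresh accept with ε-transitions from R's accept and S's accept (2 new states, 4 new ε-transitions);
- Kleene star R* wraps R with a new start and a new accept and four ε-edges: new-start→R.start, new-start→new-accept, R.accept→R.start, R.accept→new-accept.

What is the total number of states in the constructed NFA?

10

Recursing over subexpressions:
Each of the 4 symbol leaves contributes a 2-state fragment.
  1 | 0 → 6 states
  (1 | 0)* → 8 states
  1·0·(1 | 0)* → 10 states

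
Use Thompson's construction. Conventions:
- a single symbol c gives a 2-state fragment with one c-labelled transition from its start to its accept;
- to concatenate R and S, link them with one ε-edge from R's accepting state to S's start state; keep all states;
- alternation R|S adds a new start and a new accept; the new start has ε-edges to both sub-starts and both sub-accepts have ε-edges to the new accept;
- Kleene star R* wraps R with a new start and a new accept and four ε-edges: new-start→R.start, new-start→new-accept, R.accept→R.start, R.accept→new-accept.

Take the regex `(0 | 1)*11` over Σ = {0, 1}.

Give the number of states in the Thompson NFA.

12

Bottom-up over the parse tree:
Each of the 4 symbol leaves contributes a 2-state fragment.
  0 | 1 = 6 states
  (0 | 1)* = 8 states
  (0 | 1)*11 = 12 states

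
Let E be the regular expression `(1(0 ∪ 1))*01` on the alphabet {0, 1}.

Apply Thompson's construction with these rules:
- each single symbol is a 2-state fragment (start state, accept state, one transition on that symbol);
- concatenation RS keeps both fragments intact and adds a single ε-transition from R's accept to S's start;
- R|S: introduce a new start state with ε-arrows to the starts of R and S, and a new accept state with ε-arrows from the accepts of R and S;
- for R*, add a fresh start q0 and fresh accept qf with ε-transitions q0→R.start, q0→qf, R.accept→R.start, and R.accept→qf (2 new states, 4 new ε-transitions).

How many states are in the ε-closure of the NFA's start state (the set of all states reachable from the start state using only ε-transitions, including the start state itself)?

4

Work bottom-up. For each fragment F, track |ε-closure(F.start)| and whether F's accept lies in that closure (i.e. whether F accepts ε). A single-symbol fragment has closure size 1 and does not accept ε.
  0 ∪ 1 — C = 1 + 1 + 1 = 3 (the new accept is not ε-reachable since no branch accepts ε)
  1(0 ∪ 1) — C equals the left operand's closure size = 1 (its accept is not ε-reachable, so the closure stops there)
  (1(0 ∪ 1))* — C = 1 (new start) + 1 (body) + 1 (new accept) = 3
  (1(0 ∪ 1))*01 — C = 3 + 1 = 4 (closure spills across the concat boundary because the left factor accepts ε)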